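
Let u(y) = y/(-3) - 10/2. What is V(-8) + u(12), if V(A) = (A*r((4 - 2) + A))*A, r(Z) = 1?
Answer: 55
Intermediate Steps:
V(A) = A² (V(A) = (A*1)*A = A*A = A²)
u(y) = -5 - y/3 (u(y) = y*(-⅓) - 10*½ = -y/3 - 5 = -5 - y/3)
V(-8) + u(12) = (-8)² + (-5 - ⅓*12) = 64 + (-5 - 4) = 64 - 9 = 55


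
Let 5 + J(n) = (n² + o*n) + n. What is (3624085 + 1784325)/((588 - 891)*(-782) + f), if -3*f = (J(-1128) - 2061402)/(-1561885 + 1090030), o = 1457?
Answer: 7655955901650/335410030843 ≈ 22.826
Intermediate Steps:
J(n) = -5 + n² + 1458*n (J(n) = -5 + ((n² + 1457*n) + n) = -5 + (n² + 1458*n) = -5 + n² + 1458*n)
f = -2433647/1415565 (f = -((-5 + (-1128)² + 1458*(-1128)) - 2061402)/(3*(-1561885 + 1090030)) = -((-5 + 1272384 - 1644624) - 2061402)/(3*(-471855)) = -(-372245 - 2061402)*(-1)/(3*471855) = -(-2433647)*(-1)/(3*471855) = -⅓*2433647/471855 = -2433647/1415565 ≈ -1.7192)
(3624085 + 1784325)/((588 - 891)*(-782) + f) = (3624085 + 1784325)/((588 - 891)*(-782) - 2433647/1415565) = 5408410/(-303*(-782) - 2433647/1415565) = 5408410/(236946 - 2433647/1415565) = 5408410/(335410030843/1415565) = 5408410*(1415565/335410030843) = 7655955901650/335410030843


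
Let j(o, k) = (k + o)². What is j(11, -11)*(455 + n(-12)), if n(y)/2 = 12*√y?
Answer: 0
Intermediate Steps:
n(y) = 24*√y (n(y) = 2*(12*√y) = 24*√y)
j(11, -11)*(455 + n(-12)) = (-11 + 11)²*(455 + 24*√(-12)) = 0²*(455 + 24*(2*I*√3)) = 0*(455 + 48*I*√3) = 0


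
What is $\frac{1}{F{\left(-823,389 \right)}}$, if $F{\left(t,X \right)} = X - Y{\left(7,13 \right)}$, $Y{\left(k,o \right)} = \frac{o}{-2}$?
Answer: $\frac{2}{791} \approx 0.0025284$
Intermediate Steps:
$Y{\left(k,o \right)} = - \frac{o}{2}$ ($Y{\left(k,o \right)} = o \left(- \frac{1}{2}\right) = - \frac{o}{2}$)
$F{\left(t,X \right)} = \frac{13}{2} + X$ ($F{\left(t,X \right)} = X - \left(- \frac{1}{2}\right) 13 = X - - \frac{13}{2} = X + \frac{13}{2} = \frac{13}{2} + X$)
$\frac{1}{F{\left(-823,389 \right)}} = \frac{1}{\frac{13}{2} + 389} = \frac{1}{\frac{791}{2}} = \frac{2}{791}$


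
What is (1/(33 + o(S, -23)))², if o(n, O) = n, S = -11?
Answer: 1/484 ≈ 0.0020661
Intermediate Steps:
(1/(33 + o(S, -23)))² = (1/(33 - 11))² = (1/22)² = 1/484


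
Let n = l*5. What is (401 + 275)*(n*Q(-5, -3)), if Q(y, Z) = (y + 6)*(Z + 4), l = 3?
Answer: 10140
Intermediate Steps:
n = 15 (n = 3*5 = 15)
Q(y, Z) = (4 + Z)*(6 + y) (Q(y, Z) = (6 + y)*(4 + Z) = (4 + Z)*(6 + y))
(401 + 275)*(n*Q(-5, -3)) = (401 + 275)*(15*(24 + 4*(-5) + 6*(-3) - 3*(-5))) = 676*(15*(24 - 20 - 18 + 15)) = 676*(15*1) = 676*15 = 10140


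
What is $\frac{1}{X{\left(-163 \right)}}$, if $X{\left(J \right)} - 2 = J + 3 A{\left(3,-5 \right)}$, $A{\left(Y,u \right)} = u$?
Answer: $- \frac{1}{176} \approx -0.0056818$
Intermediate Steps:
$X{\left(J \right)} = -13 + J$ ($X{\left(J \right)} = 2 + \left(J + 3 \left(-5\right)\right) = 2 + \left(J - 15\right) = 2 + \left(-15 + J\right) = -13 + J$)
$\frac{1}{X{\left(-163 \right)}} = \frac{1}{-13 - 163} = \frac{1}{-176} = - \frac{1}{176}$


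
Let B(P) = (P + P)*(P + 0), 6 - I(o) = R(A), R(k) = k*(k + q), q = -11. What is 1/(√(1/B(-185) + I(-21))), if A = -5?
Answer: -185*I*√1125622/1688433 ≈ -0.11625*I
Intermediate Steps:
R(k) = k*(-11 + k) (R(k) = k*(k - 11) = k*(-11 + k))
I(o) = -74 (I(o) = 6 - (-5)*(-11 - 5) = 6 - (-5)*(-16) = 6 - 1*80 = 6 - 80 = -74)
B(P) = 2*P² (B(P) = (2*P)*P = 2*P²)
1/(√(1/B(-185) + I(-21))) = 1/(√(1/(2*(-185)²) - 74)) = 1/(√(1/(2*34225) - 74)) = 1/(√(1/68450 - 74)) = 1/(√(-5065299/68450)) = 1/(3*I*√1125622/370) = -185*I*√1125622/1688433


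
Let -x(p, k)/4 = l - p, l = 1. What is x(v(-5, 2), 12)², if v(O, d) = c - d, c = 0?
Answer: 144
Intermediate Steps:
v(O, d) = -d (v(O, d) = 0 - d = -d)
x(p, k) = -4 + 4*p (x(p, k) = -4*(1 - p) = -4 + 4*p)
x(v(-5, 2), 12)² = (-4 + 4*(-1*2))² = (-4 + 4*(-2))² = (-4 - 8)² = (-12)² = 144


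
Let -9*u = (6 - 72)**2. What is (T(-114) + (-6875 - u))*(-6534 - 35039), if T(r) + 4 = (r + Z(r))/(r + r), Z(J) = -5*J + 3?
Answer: 20211670129/76 ≈ 2.6594e+8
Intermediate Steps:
u = -484 (u = -(6 - 72)**2/9 = -1/9*(-66)**2 = -1/9*4356 = -484)
Z(J) = 3 - 5*J
T(r) = -4 + (3 - 4*r)/(2*r) (T(r) = -4 + (r + (3 - 5*r))/(r + r) = -4 + (3 - 4*r)/((2*r)) = -4 + (3 - 4*r)*(1/(2*r)) = -4 + (3 - 4*r)/(2*r))
(T(-114) + (-6875 - u))*(-6534 - 35039) = ((-6 + (3/2)/(-114)) + (-6875 - 1*(-484)))*(-6534 - 35039) = ((-6 + (3/2)*(-1/114)) + (-6875 + 484))*(-41573) = ((-6 - 1/76) - 6391)*(-41573) = (-457/76 - 6391)*(-41573) = -486173/76*(-41573) = 20211670129/76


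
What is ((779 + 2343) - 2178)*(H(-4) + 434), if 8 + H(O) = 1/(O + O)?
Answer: 402026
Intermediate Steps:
H(O) = -8 + 1/(2*O) (H(O) = -8 + 1/(O + O) = -8 + 1/(2*O))
((779 + 2343) - 2178)*(H(-4) + 434) = ((779 + 2343) - 2178)*((-8 + (½)/(-4)) + 434) = (3122 - 2178)*((-8 + (½)*(-¼)) + 434) = 944*((-8 - ⅛) + 434) = 944*(-65/8 + 434) = 944*(3407/8) = 402026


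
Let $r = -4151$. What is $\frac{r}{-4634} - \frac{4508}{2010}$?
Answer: $- \frac{896183}{665310} \approx -1.347$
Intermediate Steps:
$\frac{r}{-4634} - \frac{4508}{2010} = - \frac{4151}{-4634} - \frac{4508}{2010} = \left(-4151\right) \left(- \frac{1}{4634}\right) - \frac{2254}{1005} = \frac{593}{662} - \frac{2254}{1005} = - \frac{896183}{665310}$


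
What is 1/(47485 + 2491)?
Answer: 1/49976 ≈ 2.0010e-5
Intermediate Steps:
1/(47485 + 2491) = 1/49976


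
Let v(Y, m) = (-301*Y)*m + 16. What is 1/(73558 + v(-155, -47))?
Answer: -1/2119211 ≈ -4.7187e-7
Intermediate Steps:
v(Y, m) = 16 - 301*Y*m (v(Y, m) = -301*Y*m + 16 = 16 - 301*Y*m)
1/(73558 + v(-155, -47)) = 1/(73558 + (16 - 301*(-155)*(-47))) = 1/(73558 + (16 - 2192785)) = 1/(73558 - 2192769) = 1/(-2119211) = -1/2119211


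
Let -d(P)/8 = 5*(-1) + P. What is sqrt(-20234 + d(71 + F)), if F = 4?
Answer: I*sqrt(20794) ≈ 144.2*I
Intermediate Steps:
d(P) = 40 - 8*P (d(P) = -8*(5*(-1) + P) = -8*(-5 + P) = 40 - 8*P)
sqrt(-20234 + d(71 + F)) = sqrt(-20234 + (40 - 8*(71 + 4))) = sqrt(-20234 + (40 - 8*75)) = sqrt(-20234 + (40 - 600)) = sqrt(-20234 - 560) = sqrt(-20794) = I*sqrt(20794)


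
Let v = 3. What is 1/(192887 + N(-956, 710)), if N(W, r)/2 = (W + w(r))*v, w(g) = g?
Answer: 1/191411 ≈ 5.2244e-6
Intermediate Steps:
N(W, r) = 6*W + 6*r (N(W, r) = 2*((W + r)*3) = 2*(3*W + 3*r) = 6*W + 6*r)
1/(192887 + N(-956, 710)) = 1/(192887 + (6*(-956) + 6*710)) = 1/(192887 + (-5736 + 4260)) = 1/(192887 - 1476) = 1/191411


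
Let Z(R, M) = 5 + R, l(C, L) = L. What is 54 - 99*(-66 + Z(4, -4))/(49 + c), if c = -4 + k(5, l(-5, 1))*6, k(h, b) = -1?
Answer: 2583/13 ≈ 198.69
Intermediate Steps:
c = -10 (c = -4 - 1*6 = -4 - 6 = -10)
54 - 99*(-66 + Z(4, -4))/(49 + c) = 54 - 99*(-66 + (5 + 4))/(49 - 10) = 54 - 99*(-66 + 9)/39 = 54 - (-5643)/39 = 54 - 99*(-19/13) = 54 + 1881/13 = 2583/13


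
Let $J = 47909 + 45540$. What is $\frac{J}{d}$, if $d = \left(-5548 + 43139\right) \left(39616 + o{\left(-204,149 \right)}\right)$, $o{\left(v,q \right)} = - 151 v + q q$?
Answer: $\frac{4063}{151378957} \approx 2.684 \cdot 10^{-5}$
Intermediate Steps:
$o{\left(v,q \right)} = q^{2} - 151 v$ ($o{\left(v,q \right)} = - 151 v + q^{2} = q^{2} - 151 v$)
$J = 93449$
$d = 3481716011$ ($d = \left(-5548 + 43139\right) \left(39616 + \left(149^{2} - -30804\right)\right) = 37591 \left(39616 + \left(22201 + 30804\right)\right) = 37591 \left(39616 + 53005\right) = 37591 \cdot 92621 = 3481716011$)
$\frac{J}{d} = \frac{93449}{3481716011} = 93449 \cdot \frac{1}{3481716011} = \frac{4063}{151378957}$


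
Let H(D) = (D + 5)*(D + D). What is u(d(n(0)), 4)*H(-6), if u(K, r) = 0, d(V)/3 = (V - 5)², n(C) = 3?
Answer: 0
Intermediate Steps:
d(V) = 3*(-5 + V)² (d(V) = 3*(V - 5)² = 3*(-5 + V)²)
H(D) = 2*D*(5 + D) (H(D) = (5 + D)*(2*D) = 2*D*(5 + D))
u(d(n(0)), 4)*H(-6) = 0*(2*(-6)*(5 - 6)) = 0*(2*(-6)*(-1)) = 0*12 = 0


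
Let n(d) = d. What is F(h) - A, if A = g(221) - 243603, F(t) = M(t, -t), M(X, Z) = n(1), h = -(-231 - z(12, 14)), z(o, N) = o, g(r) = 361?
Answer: 243243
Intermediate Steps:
h = 243 (h = -(-231 - 1*12) = -(-231 - 12) = -1*(-243) = 243)
M(X, Z) = 1
F(t) = 1
A = -243242 (A = 361 - 243603 = -243242)
F(h) - A = 1 - 1*(-243242) = 1 + 243242 = 243243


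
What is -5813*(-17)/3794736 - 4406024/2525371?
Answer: -16470138202073/9583116247056 ≈ -1.7187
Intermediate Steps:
-5813*(-17)/3794736 - 4406024/2525371 = 98821*(1/3794736) - 4406024*1/2525371 = 98821/3794736 - 4406024/2525371 = -16470138202073/9583116247056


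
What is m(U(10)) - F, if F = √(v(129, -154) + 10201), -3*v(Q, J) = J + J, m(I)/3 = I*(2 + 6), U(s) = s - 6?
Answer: 96 - √92733/3 ≈ -5.5070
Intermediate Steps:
U(s) = -6 + s
m(I) = 24*I (m(I) = 3*(I*(2 + 6)) = 3*(I*8) = 3*(8*I) = 24*I)
v(Q, J) = -2*J/3 (v(Q, J) = -(J + J)/3 = -2*J/3)
F = √92733/3 (F = √(-⅔*(-154) + 10201) = √(308/3 + 10201) = √(30911/3) = √92733/3 ≈ 101.51)
m(U(10)) - F = 24*(-6 + 10) - √92733/3 = 24*4 - √92733/3 = 96 - √92733/3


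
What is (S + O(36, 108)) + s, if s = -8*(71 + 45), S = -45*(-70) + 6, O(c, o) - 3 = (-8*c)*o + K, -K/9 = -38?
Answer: -28531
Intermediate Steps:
K = 342 (K = -9*(-38) = 342)
O(c, o) = 345 - 8*c*o (O(c, o) = 3 + ((-8*c)*o + 342) = 3 + (-8*c*o + 342) = 3 + (342 - 8*c*o) = 345 - 8*c*o)
S = 3156 (S = 3150 + 6 = 3156)
s = -928 (s = -8*116 = -928)
(S + O(36, 108)) + s = (3156 + (345 - 8*36*108)) - 928 = (3156 + (345 - 31104)) - 928 = (3156 - 30759) - 928 = -27603 - 928 = -28531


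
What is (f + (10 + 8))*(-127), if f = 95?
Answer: -14351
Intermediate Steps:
(f + (10 + 8))*(-127) = (95 + (10 + 8))*(-127) = (95 + 18)*(-127) = 113*(-127) = -14351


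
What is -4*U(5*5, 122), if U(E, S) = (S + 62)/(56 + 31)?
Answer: -736/87 ≈ -8.4598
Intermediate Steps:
U(E, S) = 62/87 + S/87 (U(E, S) = (62 + S)/87 = (62 + S)*(1/87) = 62/87 + S/87)
-4*U(5*5, 122) = -4*(62/87 + (1/87)*122) = -4*(62/87 + 122/87) = -4*184/87 = -736/87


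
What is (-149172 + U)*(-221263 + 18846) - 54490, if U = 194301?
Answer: -9134931283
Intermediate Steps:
(-149172 + U)*(-221263 + 18846) - 54490 = (-149172 + 194301)*(-221263 + 18846) - 54490 = 45129*(-202417) - 54490 = -9134876793 - 54490 = -9134931283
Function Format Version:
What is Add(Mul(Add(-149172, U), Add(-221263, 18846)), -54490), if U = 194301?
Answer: -9134931283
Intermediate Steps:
Add(Mul(Add(-149172, U), Add(-221263, 18846)), -54490) = Add(Mul(Add(-149172, 194301), Add(-221263, 18846)), -54490) = Add(Mul(45129, -202417), -54490) = Add(-9134876793, -54490) = -9134931283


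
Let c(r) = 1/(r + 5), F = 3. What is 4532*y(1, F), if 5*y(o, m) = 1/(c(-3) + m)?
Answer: 9064/35 ≈ 258.97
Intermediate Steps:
c(r) = 1/(5 + r)
y(o, m) = 1/(5*(½ + m)) (y(o, m) = 1/(5*(1/(5 - 3) + m)) = 1/(5*(1/2 + m)) = 1/(5*(½ + m)))
4532*y(1, F) = 4532*(2/(5*(1 + 2*3))) = 4532*(2/(5*(1 + 6))) = 4532*((⅖)/7) = 4532*((⅖)*(⅐)) = 4532*(2/35) = 9064/35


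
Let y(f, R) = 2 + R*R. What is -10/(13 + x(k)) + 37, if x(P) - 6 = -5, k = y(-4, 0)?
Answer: 254/7 ≈ 36.286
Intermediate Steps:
y(f, R) = 2 + R²
k = 2 (k = 2 + 0² = 2 + 0 = 2)
x(P) = 1 (x(P) = 6 - 5 = 1)
-10/(13 + x(k)) + 37 = -10/(13 + 1) + 37 = -10/14 + 37 = -10*1/14 + 37 = -5/7 + 37 = 254/7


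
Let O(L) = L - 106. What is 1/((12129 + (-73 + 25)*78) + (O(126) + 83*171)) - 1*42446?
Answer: -959194707/22598 ≈ -42446.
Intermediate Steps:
O(L) = -106 + L
1/((12129 + (-73 + 25)*78) + (O(126) + 83*171)) - 1*42446 = 1/((12129 + (-73 + 25)*78) + ((-106 + 126) + 83*171)) - 1*42446 = 1/((12129 - 48*78) + (20 + 14193)) - 42446 = 1/((12129 - 3744) + 14213) - 42446 = 1/(8385 + 14213) - 42446 = 1/22598 - 42446 = -959194707/22598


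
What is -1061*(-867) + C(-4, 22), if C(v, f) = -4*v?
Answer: 919903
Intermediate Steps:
-1061*(-867) + C(-4, 22) = -1061*(-867) - 4*(-4) = 919887 + 16 = 919903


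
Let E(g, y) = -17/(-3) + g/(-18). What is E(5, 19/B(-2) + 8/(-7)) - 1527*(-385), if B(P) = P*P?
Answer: 10582207/18 ≈ 5.8790e+5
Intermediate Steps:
B(P) = P²
E(g, y) = 17/3 - g/18 (E(g, y) = -17*(-⅓) + g*(-1/18) = 17/3 - g/18)
E(5, 19/B(-2) + 8/(-7)) - 1527*(-385) = (17/3 - 1/18*5) - 1527*(-385) = (17/3 - 5/18) + 587895 = 97/18 + 587895 = 10582207/18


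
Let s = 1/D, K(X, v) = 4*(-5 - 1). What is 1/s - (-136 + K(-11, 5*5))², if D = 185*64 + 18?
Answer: -13742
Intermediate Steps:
D = 11858 (D = 11840 + 18 = 11858)
K(X, v) = -24 (K(X, v) = 4*(-6) = -24)
s = 1/11858 ≈ 8.4331e-5
1/s - (-136 + K(-11, 5*5))² = 1/(1/11858) - (-136 - 24)² = 11858 - 1*(-160)² = 11858 - 1*25600 = 11858 - 25600 = -13742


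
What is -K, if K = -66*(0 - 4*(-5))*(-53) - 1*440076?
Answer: 370116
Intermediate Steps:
K = -370116 (K = -66*(0 + 20)*(-53) - 440076 = -66*20*(-53) - 440076 = -1320*(-53) - 440076 = 69960 - 440076 = -370116)
-K = -1*(-370116) = 370116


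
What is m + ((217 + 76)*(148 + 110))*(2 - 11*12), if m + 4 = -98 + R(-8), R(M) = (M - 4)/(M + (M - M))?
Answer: -19654641/2 ≈ -9.8273e+6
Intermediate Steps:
R(M) = (-4 + M)/M (R(M) = (-4 + M)/(M + 0) = (-4 + M)/M)
m = -201/2 (m = -4 + (-98 + (-4 - 8)/(-8)) = -4 + (-98 - 1/8*(-12)) = -4 + (-98 + 3/2) = -4 - 193/2 = -201/2 ≈ -100.50)
m + ((217 + 76)*(148 + 110))*(2 - 11*12) = -201/2 + ((217 + 76)*(148 + 110))*(2 - 11*12) = -201/2 + (293*258)*(2 - 132) = -201/2 + 75594*(-130) = -201/2 - 9827220 = -19654641/2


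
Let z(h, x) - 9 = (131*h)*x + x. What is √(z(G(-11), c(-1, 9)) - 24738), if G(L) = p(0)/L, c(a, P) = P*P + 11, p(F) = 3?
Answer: I*√3378793/11 ≈ 167.1*I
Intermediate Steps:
c(a, P) = 11 + P² (c(a, P) = P² + 11 = 11 + P²)
G(L) = 3/L
z(h, x) = 9 + x + 131*h*x (z(h, x) = 9 + ((131*h)*x + x) = 9 + (131*h*x + x) = 9 + (x + 131*h*x) = 9 + x + 131*h*x)
√(z(G(-11), c(-1, 9)) - 24738) = √((9 + (11 + 9²) + 131*(3/(-11))*(11 + 9²)) - 24738) = √((9 + (11 + 81) + 131*(3*(-1/11))*(11 + 81)) - 24738) = √((9 + 92 + 131*(-3/11)*92) - 24738) = √((9 + 92 - 36156/11) - 24738) = √(-35045/11 - 24738) = √(-307163/11) = I*√3378793/11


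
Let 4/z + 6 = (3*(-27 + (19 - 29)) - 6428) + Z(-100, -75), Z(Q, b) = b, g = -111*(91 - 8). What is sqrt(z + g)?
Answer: 2*I*sqrt(6308659745)/1655 ≈ 95.984*I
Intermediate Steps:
g = -9213 (g = -111*83 = -9213)
z = -1/1655 (z = 4/(-6 + ((3*(-27 + (19 - 29)) - 6428) - 75)) = 4/(-6 + ((3*(-27 - 10) - 6428) - 75)) = 4/(-6 + ((3*(-37) - 6428) - 75)) = 4/(-6 + ((-111 - 6428) - 75)) = 4/(-6 + (-6539 - 75)) = 4/(-6 - 6614) = 4/(-6620) = 4*(-1/6620) = -1/1655 ≈ -0.00060423)
sqrt(z + g) = sqrt(-1/1655 - 9213) = sqrt(-15247516/1655) = 2*I*sqrt(6308659745)/1655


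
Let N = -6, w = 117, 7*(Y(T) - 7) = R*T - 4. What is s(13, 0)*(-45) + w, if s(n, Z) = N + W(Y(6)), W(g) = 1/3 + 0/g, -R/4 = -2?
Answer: 372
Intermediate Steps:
R = 8 (R = -4*(-2) = 8)
Y(T) = 45/7 + 8*T/7 (Y(T) = 7 + (8*T - 4)/7 = 7 + (-4 + 8*T)/7 = 7 + (-4/7 + 8*T/7) = 45/7 + 8*T/7)
W(g) = ⅓ (W(g) = 1*(⅓) + 0 = ⅓ + 0 = ⅓)
s(n, Z) = -17/3 (s(n, Z) = -6 + ⅓ = -17/3)
s(13, 0)*(-45) + w = -17/3*(-45) + 117 = 255 + 117 = 372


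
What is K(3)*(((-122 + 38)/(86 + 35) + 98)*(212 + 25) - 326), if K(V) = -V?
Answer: -8252976/121 ≈ -68206.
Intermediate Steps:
K(3)*(((-122 + 38)/(86 + 35) + 98)*(212 + 25) - 326) = (-1*3)*(((-122 + 38)/(86 + 35) + 98)*(212 + 25) - 326) = -3*((-84/121 + 98)*237 - 326) = -3*((11774/121)*237 - 326) = -3*(2790438/121 - 326) = -3*2750992/121 = -8252976/121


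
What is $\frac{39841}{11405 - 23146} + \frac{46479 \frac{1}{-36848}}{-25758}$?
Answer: $- \frac{12604591285135}{3714581511648} \approx -3.3933$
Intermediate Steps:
$\frac{39841}{11405 - 23146} + \frac{46479 \frac{1}{-36848}}{-25758} = \frac{39841}{-11741} + 46479 \left(- \frac{1}{36848}\right) \left(- \frac{1}{25758}\right) = 39841 \left(- \frac{1}{11741}\right) - - \frac{15493}{316376928} = - \frac{39841}{11741} + \frac{15493}{316376928} = - \frac{12604591285135}{3714581511648}$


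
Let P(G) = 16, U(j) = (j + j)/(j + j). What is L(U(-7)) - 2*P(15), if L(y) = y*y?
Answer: -31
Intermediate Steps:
U(j) = 1 (U(j) = (2*j)/((2*j)) = (2*j)*(1/(2*j)) = 1)
L(y) = y²
L(U(-7)) - 2*P(15) = 1² - 2*16 = 1 - 32 = -31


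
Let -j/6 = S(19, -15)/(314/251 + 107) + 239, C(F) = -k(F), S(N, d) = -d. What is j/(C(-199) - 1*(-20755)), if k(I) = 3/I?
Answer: -215504861/3117304678 ≈ -0.069132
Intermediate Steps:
C(F) = -3/F
j = -4331756/3019 (j = -6*((-1*(-15))/(314/251 + 107) + 239) = -6*(15/(314*(1/251) + 107) + 239) = -6*(15/(314/251 + 107) + 239) = -6*(15/(27171/251) + 239) = -6*(15*(251/27171) + 239) = -6*(1255/9057 + 239) = -6*2165878/9057 = -4331756/3019 ≈ -1434.8)
j/(C(-199) - 1*(-20755)) = -4331756/(3019*(-3/(-199) - 1*(-20755))) = -4331756/(3019*(-3*(-1/199) + 20755)) = -4331756/(3019*(3/199 + 20755)) = -4331756/(3019*4130248/199) = -4331756/3019*199/4130248 = -215504861/3117304678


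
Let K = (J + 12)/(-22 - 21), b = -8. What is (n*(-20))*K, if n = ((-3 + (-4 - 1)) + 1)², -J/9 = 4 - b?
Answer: -94080/43 ≈ -2187.9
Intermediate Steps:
J = -108 (J = -9*(4 - 1*(-8)) = -9*(4 + 8) = -9*12 = -108)
K = 96/43 (K = (-108 + 12)/(-22 - 21) = -96/(-43) = -96*(-1/43) = 96/43 ≈ 2.2326)
n = 49 (n = ((-3 - 5) + 1)² = (-8 + 1)² = (-7)² = 49)
(n*(-20))*K = (49*(-20))*(96/43) = -980*96/43 = -94080/43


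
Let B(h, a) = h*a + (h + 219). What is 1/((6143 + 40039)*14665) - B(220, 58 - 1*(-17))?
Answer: -11472090709169/677259030 ≈ -16939.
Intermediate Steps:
B(h, a) = 219 + h + a*h (B(h, a) = a*h + (219 + h) = 219 + h + a*h)
1/((6143 + 40039)*14665) - B(220, 58 - 1*(-17)) = 1/((6143 + 40039)*14665) - (219 + 220 + (58 - 1*(-17))*220) = (1/14665)/46182 - (219 + 220 + (58 + 17)*220) = (1/46182)*(1/14665) - (219 + 220 + 75*220) = 1/677259030 - (219 + 220 + 16500) = 1/677259030 - 1*16939 = 1/677259030 - 16939 = -11472090709169/677259030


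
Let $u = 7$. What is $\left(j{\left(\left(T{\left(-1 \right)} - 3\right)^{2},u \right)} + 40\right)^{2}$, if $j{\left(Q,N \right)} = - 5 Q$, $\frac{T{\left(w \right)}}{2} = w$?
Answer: $7225$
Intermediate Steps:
$T{\left(w \right)} = 2 w$
$\left(j{\left(\left(T{\left(-1 \right)} - 3\right)^{2},u \right)} + 40\right)^{2} = \left(- 5 \left(2 \left(-1\right) - 3\right)^{2} + 40\right)^{2} = \left(- 5 \left(-2 - 3\right)^{2} + 40\right)^{2} = \left(- 5 \left(-5\right)^{2} + 40\right)^{2} = \left(\left(-5\right) 25 + 40\right)^{2} = \left(-125 + 40\right)^{2} = \left(-85\right)^{2} = 7225$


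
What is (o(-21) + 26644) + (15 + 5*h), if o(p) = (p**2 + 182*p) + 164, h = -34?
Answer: 23272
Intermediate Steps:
o(p) = 164 + p**2 + 182*p
(o(-21) + 26644) + (15 + 5*h) = ((164 + (-21)**2 + 182*(-21)) + 26644) + (15 + 5*(-34)) = ((164 + 441 - 3822) + 26644) + (15 - 170) = (-3217 + 26644) - 155 = 23427 - 155 = 23272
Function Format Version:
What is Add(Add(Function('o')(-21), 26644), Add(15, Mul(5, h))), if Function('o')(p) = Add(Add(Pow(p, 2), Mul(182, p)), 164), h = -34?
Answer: 23272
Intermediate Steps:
Function('o')(p) = Add(164, Pow(p, 2), Mul(182, p))
Add(Add(Function('o')(-21), 26644), Add(15, Mul(5, h))) = Add(Add(Add(164, Pow(-21, 2), Mul(182, -21)), 26644), Add(15, Mul(5, -34))) = Add(Add(Add(164, 441, -3822), 26644), Add(15, -170)) = Add(Add(-3217, 26644), -155) = Add(23427, -155) = 23272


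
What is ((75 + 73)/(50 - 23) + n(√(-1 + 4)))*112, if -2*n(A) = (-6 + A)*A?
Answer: 12040/27 + 336*√3 ≈ 1027.9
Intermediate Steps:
n(A) = -A*(-6 + A)/2 (n(A) = -(-6 + A)*A/2 = -A*(-6 + A)/2)
((75 + 73)/(50 - 23) + n(√(-1 + 4)))*112 = ((75 + 73)/(50 - 23) + √(-1 + 4)*(6 - √(-1 + 4))/2)*112 = (148/27 + √3*(6 - √3)/2)*112 = 16576/27 + 56*√3*(6 - √3)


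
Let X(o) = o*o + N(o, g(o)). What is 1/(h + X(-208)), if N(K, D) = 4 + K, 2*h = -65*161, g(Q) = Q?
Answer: 2/75655 ≈ 2.6436e-5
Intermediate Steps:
h = -10465/2 (h = (-65*161)/2 = (1/2)*(-10465) = -10465/2 ≈ -5232.5)
X(o) = 4 + o + o**2 (X(o) = o*o + (4 + o) = o**2 + (4 + o) = 4 + o + o**2)
1/(h + X(-208)) = 1/(-10465/2 + (4 - 208 + (-208)**2)) = 1/(-10465/2 + (4 - 208 + 43264)) = 1/(-10465/2 + 43060) = 1/(75655/2) = 2/75655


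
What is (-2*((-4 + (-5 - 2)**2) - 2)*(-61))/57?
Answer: 5246/57 ≈ 92.035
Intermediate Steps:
(-2*((-4 + (-5 - 2)**2) - 2)*(-61))/57 = (-2*((-4 + (-7)**2) - 2)*(-61))*(1/57) = (-2*((-4 + 49) - 2)*(-61))*(1/57) = (-2*(45 - 2)*(-61))*(1/57) = (-2*43*(-61))*(1/57) = -86*(-61)*(1/57) = 5246*(1/57) = 5246/57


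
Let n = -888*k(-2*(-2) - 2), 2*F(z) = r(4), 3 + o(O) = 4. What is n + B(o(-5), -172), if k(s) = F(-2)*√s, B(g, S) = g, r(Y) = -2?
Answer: 1 + 888*√2 ≈ 1256.8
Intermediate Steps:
o(O) = 1 (o(O) = -3 + 4 = 1)
F(z) = -1 (F(z) = (½)*(-2) = -1)
k(s) = -√s
n = 888*√2 (n = -(-888)*√(-2*(-2) - 2) = -(-888)*√(4 - 2) = -(-888)*√2 = 888*√2 ≈ 1255.8)
n + B(o(-5), -172) = 888*√2 + 1 = 1 + 888*√2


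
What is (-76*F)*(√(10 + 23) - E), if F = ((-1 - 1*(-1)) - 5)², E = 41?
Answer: 77900 - 1900*√33 ≈ 66985.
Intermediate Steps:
F = 25 (F = ((-1 + 1) - 5)² = (0 - 5)² = (-5)² = 25)
(-76*F)*(√(10 + 23) - E) = (-76*25)*(√(10 + 23) - 1*41) = -1900*(√33 - 41) = -1900*(-41 + √33) = 77900 - 1900*√33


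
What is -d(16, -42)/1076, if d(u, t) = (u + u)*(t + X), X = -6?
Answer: 384/269 ≈ 1.4275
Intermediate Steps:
d(u, t) = 2*u*(-6 + t) (d(u, t) = (u + u)*(t - 6) = (2*u)*(-6 + t) = 2*u*(-6 + t))
-d(16, -42)/1076 = -2*16*(-6 - 42)/1076 = -2*16*(-48)/1076 = -(-1536)/1076 = -1*(-384/269) = 384/269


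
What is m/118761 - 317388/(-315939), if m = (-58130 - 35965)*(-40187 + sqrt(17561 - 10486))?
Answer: 132747565546067/4169025731 - 156825*sqrt(283)/39587 ≈ 31775.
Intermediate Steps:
m = 3781395765 - 470475*sqrt(283) (m = -94095*(-40187 + sqrt(7075)) = -94095*(-40187 + 5*sqrt(283)) = 3781395765 - 470475*sqrt(283) ≈ 3.7735e+9)
m/118761 - 317388/(-315939) = (3781395765 - 470475*sqrt(283))/118761 - 317388/(-315939) = (3781395765 - 470475*sqrt(283))*(1/118761) - 317388*(-1/315939) = (1260465255/39587 - 156825*sqrt(283)/39587) + 105796/105313 = 132747565546067/4169025731 - 156825*sqrt(283)/39587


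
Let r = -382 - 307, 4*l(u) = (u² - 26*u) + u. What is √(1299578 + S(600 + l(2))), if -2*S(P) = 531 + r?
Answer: 151*√57 ≈ 1140.0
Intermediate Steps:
l(u) = -25*u/4 + u²/4 (l(u) = ((u² - 26*u) + u)/4 = (u² - 25*u)/4 = -25*u/4 + u²/4)
r = -689
S(P) = 79 (S(P) = -(531 - 689)/2 = -½*(-158) = 79)
√(1299578 + S(600 + l(2))) = √(1299578 + 79) = √1299657 = 151*√57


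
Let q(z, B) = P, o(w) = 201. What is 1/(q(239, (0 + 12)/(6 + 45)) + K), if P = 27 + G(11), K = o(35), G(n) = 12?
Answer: 1/240 ≈ 0.0041667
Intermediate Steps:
K = 201
P = 39 (P = 27 + 12 = 39)
q(z, B) = 39
1/(q(239, (0 + 12)/(6 + 45)) + K) = 1/(39 + 201) = 1/240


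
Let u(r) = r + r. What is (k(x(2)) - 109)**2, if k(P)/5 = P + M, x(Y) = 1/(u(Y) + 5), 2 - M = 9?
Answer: 1666681/81 ≈ 20576.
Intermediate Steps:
M = -7 (M = 2 - 1*9 = 2 - 9 = -7)
u(r) = 2*r
x(Y) = 1/(5 + 2*Y) (x(Y) = 1/(2*Y + 5) = 1/(5 + 2*Y))
k(P) = -35 + 5*P (k(P) = 5*(P - 7) = 5*(-7 + P) = -35 + 5*P)
(k(x(2)) - 109)**2 = ((-35 + 5/(5 + 2*2)) - 109)**2 = ((-35 + 5/(5 + 4)) - 109)**2 = ((-35 + 5/9) - 109)**2 = (-310/9 - 109)**2 = (-1291/9)**2 = 1666681/81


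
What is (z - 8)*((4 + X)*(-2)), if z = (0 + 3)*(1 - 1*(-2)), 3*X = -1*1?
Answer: -22/3 ≈ -7.3333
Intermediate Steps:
X = -⅓ (X = (-1*1)/3 = (⅓)*(-1) = -⅓ ≈ -0.33333)
z = 9 (z = 3*(1 + 2) = 3*3 = 9)
(z - 8)*((4 + X)*(-2)) = (9 - 8)*((4 - ⅓)*(-2)) = 1*((11/3)*(-2)) = 1*(-22/3) = -22/3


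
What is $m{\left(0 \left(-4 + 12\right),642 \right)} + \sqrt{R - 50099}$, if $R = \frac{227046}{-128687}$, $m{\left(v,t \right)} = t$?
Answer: $642 + \frac{i \sqrt{829685890371533}}{128687} \approx 642.0 + 223.83 i$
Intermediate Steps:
$R = - \frac{227046}{128687}$ ($R = 227046 \left(- \frac{1}{128687}\right) = - \frac{227046}{128687} \approx -1.7643$)
$m{\left(0 \left(-4 + 12\right),642 \right)} + \sqrt{R - 50099} = 642 + \sqrt{- \frac{227046}{128687} - 50099} = 642 + \sqrt{- \frac{6447317059}{128687}} = 642 + \frac{i \sqrt{829685890371533}}{128687}$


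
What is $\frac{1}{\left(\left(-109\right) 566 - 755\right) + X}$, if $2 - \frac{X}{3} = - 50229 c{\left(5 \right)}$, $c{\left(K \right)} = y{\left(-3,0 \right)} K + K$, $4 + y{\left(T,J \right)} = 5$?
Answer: $\frac{1}{1444427} \approx 6.9232 \cdot 10^{-7}$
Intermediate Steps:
$y{\left(T,J \right)} = 1$ ($y{\left(T,J \right)} = -4 + 5 = 1$)
$c{\left(K \right)} = 2 K$ ($c{\left(K \right)} = 1 K + K = K + K = 2 K$)
$X = 1506876$ ($X = 6 - 3 \left(- 50229 \cdot 2 \cdot 5\right) = 6 - 3 \left(\left(-50229\right) 10\right) = 6 - -1506870 = 6 + 1506870 = 1506876$)
$\frac{1}{\left(\left(-109\right) 566 - 755\right) + X} = \frac{1}{\left(\left(-109\right) 566 - 755\right) + 1506876} = \frac{1}{\left(-61694 - 755\right) + 1506876} = \frac{1}{-62449 + 1506876} = \frac{1}{1444427}$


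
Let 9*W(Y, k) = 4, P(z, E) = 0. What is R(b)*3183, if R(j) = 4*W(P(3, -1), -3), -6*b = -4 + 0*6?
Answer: 16976/3 ≈ 5658.7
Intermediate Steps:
b = 2/3 (b = -(-4 + 0*6)/6 = -(-4 + 0)/6 = -1/6*(-4) = 2/3 ≈ 0.66667)
W(Y, k) = 4/9 (W(Y, k) = (1/9)*4 = 4/9)
R(j) = 16/9 (R(j) = 4*(4/9) = 16/9)
R(b)*3183 = (16/9)*3183 = 16976/3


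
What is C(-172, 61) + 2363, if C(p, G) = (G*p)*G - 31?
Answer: -637680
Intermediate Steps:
C(p, G) = -31 + p*G² (C(p, G) = p*G² - 31 = -31 + p*G²)
C(-172, 61) + 2363 = (-31 - 172*61²) + 2363 = (-31 - 172*3721) + 2363 = (-31 - 640012) + 2363 = -640043 + 2363 = -637680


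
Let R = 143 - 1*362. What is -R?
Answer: 219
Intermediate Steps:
R = -219 (R = 143 - 362 = -219)
-R = -1*(-219) = 219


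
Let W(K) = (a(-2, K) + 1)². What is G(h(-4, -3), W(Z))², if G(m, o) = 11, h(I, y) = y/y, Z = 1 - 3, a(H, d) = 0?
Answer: 121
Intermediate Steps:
Z = -2
h(I, y) = 1
W(K) = 1 (W(K) = (0 + 1)² = 1² = 1)
G(h(-4, -3), W(Z))² = 11² = 121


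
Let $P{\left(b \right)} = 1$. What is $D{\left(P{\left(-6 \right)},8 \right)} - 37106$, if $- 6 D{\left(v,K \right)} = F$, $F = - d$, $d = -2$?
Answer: $- \frac{111319}{3} \approx -37106.0$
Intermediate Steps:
$F = 2$ ($F = \left(-1\right) \left(-2\right) = 2$)
$D{\left(v,K \right)} = - \frac{1}{3}$ ($D{\left(v,K \right)} = \left(- \frac{1}{6}\right) 2 = - \frac{1}{3}$)
$D{\left(P{\left(-6 \right)},8 \right)} - 37106 = - \frac{1}{3} - 37106 = - \frac{111319}{3}$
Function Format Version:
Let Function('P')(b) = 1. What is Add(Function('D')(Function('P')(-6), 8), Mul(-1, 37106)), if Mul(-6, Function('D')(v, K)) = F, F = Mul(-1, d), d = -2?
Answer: Rational(-111319, 3) ≈ -37106.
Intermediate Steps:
F = 2 (F = Mul(-1, -2) = 2)
Function('D')(v, K) = Rational(-1, 3) (Function('D')(v, K) = Mul(Rational(-1, 6), 2) = Rational(-1, 3))
Add(Function('D')(Function('P')(-6), 8), Mul(-1, 37106)) = Add(Rational(-1, 3), Mul(-1, 37106)) = Add(Rational(-1, 3), -37106) = Rational(-111319, 3)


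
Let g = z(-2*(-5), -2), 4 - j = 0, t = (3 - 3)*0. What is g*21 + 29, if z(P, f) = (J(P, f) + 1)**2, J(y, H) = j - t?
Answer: 554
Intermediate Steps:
t = 0 (t = 0*0 = 0)
j = 4 (j = 4 - 1*0 = 4 + 0 = 4)
J(y, H) = 4 (J(y, H) = 4 - 1*0 = 4 + 0 = 4)
z(P, f) = 25 (z(P, f) = (4 + 1)**2 = 5**2 = 25)
g = 25
g*21 + 29 = 25*21 + 29 = 525 + 29 = 554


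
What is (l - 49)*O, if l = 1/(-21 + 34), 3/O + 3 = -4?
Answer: 1908/91 ≈ 20.967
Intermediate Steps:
O = -3/7 (O = 3/(-3 - 4) = 3/(-7) = 3*(-1/7) = -3/7 ≈ -0.42857)
l = 1/13 ≈ 0.076923
(l - 49)*O = (1/13 - 49)*(-3/7) = -636/13*(-3/7) = 1908/91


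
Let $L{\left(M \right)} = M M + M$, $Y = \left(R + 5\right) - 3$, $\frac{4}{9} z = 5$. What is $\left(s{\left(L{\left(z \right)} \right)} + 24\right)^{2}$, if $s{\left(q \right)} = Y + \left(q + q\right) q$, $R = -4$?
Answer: $\frac{23666677955281}{16384} \approx 1.4445 \cdot 10^{9}$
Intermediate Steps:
$z = \frac{45}{4}$ ($z = \frac{9}{4} \cdot 5 = \frac{45}{4} \approx 11.25$)
$Y = -2$ ($Y = \left(-4 + 5\right) - 3 = 1 - 3 = -2$)
$L{\left(M \right)} = M + M^{2}$ ($L{\left(M \right)} = M^{2} + M = M + M^{2}$)
$s{\left(q \right)} = -2 + 2 q^{2}$ ($s{\left(q \right)} = -2 + \left(q + q\right) q = -2 + 2 q q = -2 + 2 q^{2}$)
$\left(s{\left(L{\left(z \right)} \right)} + 24\right)^{2} = \left(\left(-2 + 2 \left(\frac{45 \left(1 + \frac{45}{4}\right)}{4}\right)^{2}\right) + 24\right)^{2} = \left(\left(-2 + 2 \left(\frac{45}{4} \cdot \frac{49}{4}\right)^{2}\right) + 24\right)^{2} = \left(\left(-2 + 2 \left(\frac{2205}{16}\right)^{2}\right) + 24\right)^{2} = \left(\left(-2 + 2 \cdot \frac{4862025}{256}\right) + 24\right)^{2} = \left(\left(-2 + \frac{4862025}{128}\right) + 24\right)^{2} = \left(\frac{4861769}{128} + 24\right)^{2} = \left(\frac{4864841}{128}\right)^{2} = \frac{23666677955281}{16384}$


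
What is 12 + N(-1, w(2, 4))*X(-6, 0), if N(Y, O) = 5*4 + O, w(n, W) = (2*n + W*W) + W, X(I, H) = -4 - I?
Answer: 100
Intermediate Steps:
w(n, W) = W + W² + 2*n (w(n, W) = (2*n + W²) + W = (W² + 2*n) + W = W + W² + 2*n)
N(Y, O) = 20 + O
12 + N(-1, w(2, 4))*X(-6, 0) = 12 + (20 + (4 + 4² + 2*2))*(-4 - 1*(-6)) = 12 + (20 + (4 + 16 + 4))*(-4 + 6) = 12 + (20 + 24)*2 = 12 + 44*2 = 12 + 88 = 100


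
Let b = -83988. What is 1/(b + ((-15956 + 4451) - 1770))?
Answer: -1/97263 ≈ -1.0281e-5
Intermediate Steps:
1/(b + ((-15956 + 4451) - 1770)) = 1/(-83988 + ((-15956 + 4451) - 1770)) = 1/(-83988 + (-11505 - 1770)) = 1/(-83988 - 13275) = 1/(-97263) = -1/97263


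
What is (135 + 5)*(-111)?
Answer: -15540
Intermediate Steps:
(135 + 5)*(-111) = 140*(-111) = -15540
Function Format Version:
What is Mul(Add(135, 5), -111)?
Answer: -15540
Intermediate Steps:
Mul(Add(135, 5), -111) = Mul(140, -111) = -15540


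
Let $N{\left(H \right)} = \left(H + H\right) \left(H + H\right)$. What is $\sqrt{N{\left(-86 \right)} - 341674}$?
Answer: $i \sqrt{312090} \approx 558.65 i$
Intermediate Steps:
$N{\left(H \right)} = 4 H^{2}$ ($N{\left(H \right)} = 2 H 2 H = 4 H^{2}$)
$\sqrt{N{\left(-86 \right)} - 341674} = \sqrt{4 \left(-86\right)^{2} - 341674} = \sqrt{4 \cdot 7396 - 341674} = \sqrt{29584 - 341674} = \sqrt{-312090} = i \sqrt{312090}$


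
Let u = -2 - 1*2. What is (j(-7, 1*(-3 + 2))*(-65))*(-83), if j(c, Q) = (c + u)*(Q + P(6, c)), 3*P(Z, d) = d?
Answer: 593450/3 ≈ 1.9782e+5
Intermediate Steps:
u = -4 (u = -2 - 2 = -4)
P(Z, d) = d/3
j(c, Q) = (-4 + c)*(Q + c/3) (j(c, Q) = (c - 4)*(Q + c/3) = (-4 + c)*(Q + c/3))
(j(-7, 1*(-3 + 2))*(-65))*(-83) = ((-4*(-3 + 2) - 4/3*(-7) + (⅓)*(-7)² + (1*(-3 + 2))*(-7))*(-65))*(-83) = ((-4*(-1) + 28/3 + (⅓)*49 + (1*(-1))*(-7))*(-65))*(-83) = ((-4*(-1) + 28/3 + 49/3 - 1*(-7))*(-65))*(-83) = ((4 + 28/3 + 49/3 + 7)*(-65))*(-83) = ((110/3)*(-65))*(-83) = -7150/3*(-83) = 593450/3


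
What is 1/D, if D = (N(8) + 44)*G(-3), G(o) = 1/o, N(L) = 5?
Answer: -3/49 ≈ -0.061224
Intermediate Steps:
D = -49/3 (D = (5 + 44)/(-3) = 49*(-⅓) = -49/3 ≈ -16.333)
1/D = 1/(-49/3) = -3/49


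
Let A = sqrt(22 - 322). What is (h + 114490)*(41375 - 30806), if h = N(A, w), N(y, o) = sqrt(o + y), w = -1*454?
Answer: 1210044810 + 10569*sqrt(-454 + 10*I*sqrt(3)) ≈ 1.21e+9 + 2.2524e+5*I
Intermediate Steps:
w = -454
A = 10*I*sqrt(3) (A = sqrt(-300) = 10*I*sqrt(3) ≈ 17.32*I)
h = sqrt(-454 + 10*I*sqrt(3)) ≈ 0.4064 + 21.311*I
(h + 114490)*(41375 - 30806) = (sqrt(-454 + 10*I*sqrt(3)) + 114490)*(41375 - 30806) = (114490 + sqrt(-454 + 10*I*sqrt(3)))*10569 = 1210044810 + 10569*sqrt(-454 + 10*I*sqrt(3))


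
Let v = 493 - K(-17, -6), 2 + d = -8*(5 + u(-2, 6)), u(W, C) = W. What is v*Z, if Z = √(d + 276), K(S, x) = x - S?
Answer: 2410*√10 ≈ 7621.1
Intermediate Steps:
d = -26 (d = -2 - 8*(5 - 2) = -2 - 8*3 = -2 - 24 = -26)
v = 482 (v = 493 - (-6 - 1*(-17)) = 493 - (-6 + 17) = 493 - 1*11 = 493 - 11 = 482)
Z = 5*√10 (Z = √(-26 + 276) = √250 = 5*√10 ≈ 15.811)
v*Z = 482*(5*√10) = 2410*√10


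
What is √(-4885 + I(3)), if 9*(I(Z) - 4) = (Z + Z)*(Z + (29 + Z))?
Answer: I*√43719/3 ≈ 69.697*I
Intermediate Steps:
I(Z) = 4 + 2*Z*(29 + 2*Z)/9 (I(Z) = 4 + ((Z + Z)*(Z + (29 + Z)))/9 = 4 + ((2*Z)*(29 + 2*Z))/9 = 4 + (2*Z*(29 + 2*Z))/9 = 4 + 2*Z*(29 + 2*Z)/9)
√(-4885 + I(3)) = √(-4885 + (4 + (4/9)*3² + (58/9)*3)) = √(-4885 + (4 + (4/9)*9 + 58/3)) = √(-4885 + (4 + 4 + 58/3)) = √(-4885 + 82/3) = √(-14573/3) = I*√43719/3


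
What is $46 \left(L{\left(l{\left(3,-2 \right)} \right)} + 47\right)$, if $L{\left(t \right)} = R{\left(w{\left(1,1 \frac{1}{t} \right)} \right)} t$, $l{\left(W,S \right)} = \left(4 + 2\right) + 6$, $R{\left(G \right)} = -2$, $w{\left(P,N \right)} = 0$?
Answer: $1058$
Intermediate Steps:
$l{\left(W,S \right)} = 12$ ($l{\left(W,S \right)} = 6 + 6 = 12$)
$L{\left(t \right)} = - 2 t$
$46 \left(L{\left(l{\left(3,-2 \right)} \right)} + 47\right) = 46 \left(\left(-2\right) 12 + 47\right) = 46 \left(-24 + 47\right) = 46 \cdot 23 = 1058$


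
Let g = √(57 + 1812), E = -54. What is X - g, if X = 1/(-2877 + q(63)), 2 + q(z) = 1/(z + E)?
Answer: -9/25910 - √1869 ≈ -43.232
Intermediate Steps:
q(z) = -2 + 1/(-54 + z) (q(z) = -2 + 1/(z - 54) = -2 + 1/(-54 + z))
X = -9/25910 (X = 1/(-2877 + (109 - 2*63)/(-54 + 63)) = 1/(-2877 + (109 - 126)/9) = 1/(-2877 + (⅑)*(-17)) = 1/(-2877 - 17/9) = 1/(-25910/9) = -9/25910 ≈ -0.00034736)
g = √1869 ≈ 43.232
X - g = -9/25910 - √1869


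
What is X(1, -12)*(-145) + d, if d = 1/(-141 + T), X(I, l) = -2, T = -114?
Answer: 73949/255 ≈ 290.00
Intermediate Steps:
d = -1/255 (d = 1/(-141 - 114) = 1/(-255) = -1/255 ≈ -0.0039216)
X(1, -12)*(-145) + d = -2*(-145) - 1/255 = 290 - 1/255 = 73949/255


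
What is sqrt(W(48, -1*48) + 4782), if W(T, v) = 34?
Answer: 4*sqrt(301) ≈ 69.397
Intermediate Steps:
sqrt(W(48, -1*48) + 4782) = sqrt(34 + 4782) = sqrt(4816) = 4*sqrt(301)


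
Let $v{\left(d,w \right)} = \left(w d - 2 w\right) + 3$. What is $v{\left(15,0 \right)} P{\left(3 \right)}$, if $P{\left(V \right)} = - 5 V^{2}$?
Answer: $-135$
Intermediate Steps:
$v{\left(d,w \right)} = 3 - 2 w + d w$ ($v{\left(d,w \right)} = \left(d w - 2 w\right) + 3 = \left(- 2 w + d w\right) + 3 = 3 - 2 w + d w$)
$v{\left(15,0 \right)} P{\left(3 \right)} = \left(3 - 0 + 15 \cdot 0\right) \left(- 5 \cdot 3^{2}\right) = \left(3 + 0 + 0\right) \left(\left(-5\right) 9\right) = 3 \left(-45\right) = -135$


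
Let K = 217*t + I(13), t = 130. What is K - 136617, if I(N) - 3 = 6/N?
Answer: -1409246/13 ≈ -1.0840e+5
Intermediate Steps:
I(N) = 3 + 6/N
K = 366775/13 (K = 217*130 + (3 + 6/13) = 28210 + (3 + 6*(1/13)) = 28210 + (3 + 6/13) = 28210 + 45/13 = 366775/13 ≈ 28213.)
K - 136617 = 366775/13 - 136617 = -1409246/13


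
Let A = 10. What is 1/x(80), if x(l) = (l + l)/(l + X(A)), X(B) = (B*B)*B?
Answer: 27/4 ≈ 6.7500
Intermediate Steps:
X(B) = B³ (X(B) = B²*B = B³)
x(l) = 2*l/(1000 + l) (x(l) = (l + l)/(l + 10³) = (2*l)/(l + 1000) = (2*l)/(1000 + l) = 2*l/(1000 + l))
1/x(80) = 1/(2*80/(1000 + 80)) = 1/(2*80/1080) = 1/(2*80*(1/1080)) = 1/(4/27) = 27/4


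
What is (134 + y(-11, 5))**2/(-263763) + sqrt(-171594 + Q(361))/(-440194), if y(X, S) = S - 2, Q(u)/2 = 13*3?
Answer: -18769/263763 - I*sqrt(42879)/220097 ≈ -0.071159 - 0.00094082*I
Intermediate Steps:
Q(u) = 78 (Q(u) = 2*(13*3) = 2*39 = 78)
y(X, S) = -2 + S
(134 + y(-11, 5))**2/(-263763) + sqrt(-171594 + Q(361))/(-440194) = (134 + (-2 + 5))**2/(-263763) + sqrt(-171594 + 78)/(-440194) = (134 + 3)**2*(-1/263763) + sqrt(-171516)*(-1/440194) = 137**2*(-1/263763) + (2*I*sqrt(42879))*(-1/440194) = 18769*(-1/263763) - I*sqrt(42879)/220097 = -18769/263763 - I*sqrt(42879)/220097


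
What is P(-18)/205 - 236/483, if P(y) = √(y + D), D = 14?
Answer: -236/483 + 2*I/205 ≈ -0.48861 + 0.0097561*I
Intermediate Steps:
P(y) = √(14 + y) (P(y) = √(y + 14) = √(14 + y))
P(-18)/205 - 236/483 = √(14 - 18)/205 - 236/483 = √(-4)*(1/205) - 236*1/483 = (2*I)*(1/205) - 236/483 = 2*I/205 - 236/483 = -236/483 + 2*I/205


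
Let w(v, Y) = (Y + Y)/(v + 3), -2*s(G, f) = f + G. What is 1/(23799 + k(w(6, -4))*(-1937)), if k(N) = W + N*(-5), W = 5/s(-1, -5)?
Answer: 9/107656 ≈ 8.3600e-5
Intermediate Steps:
s(G, f) = -G/2 - f/2 (s(G, f) = -(f + G)/2 = -(G + f)/2 = -G/2 - f/2)
w(v, Y) = 2*Y/(3 + v) (w(v, Y) = (2*Y)/(3 + v) = 2*Y/(3 + v))
W = 5/3 (W = 5/(-1/2*(-1) - 1/2*(-5)) = 5/(1/2 + 5/2) = 5/3 ≈ 1.6667)
k(N) = 5/3 - 5*N (k(N) = 5/3 + N*(-5) = 5/3 - 5*N)
1/(23799 + k(w(6, -4))*(-1937)) = 1/(23799 + (5/3 - 10*(-4)/(3 + 6))*(-1937)) = 1/(23799 + (5/3 - 10*(-4)/9)*(-1937)) = 1/(23799 + (5/3 - 5*(-8/9))*(-1937)) = 1/(23799 + (5/3 + 40/9)*(-1937)) = 1/(23799 + (55/9)*(-1937)) = 1/(23799 - 106535/9) = 1/(107656/9) = 9/107656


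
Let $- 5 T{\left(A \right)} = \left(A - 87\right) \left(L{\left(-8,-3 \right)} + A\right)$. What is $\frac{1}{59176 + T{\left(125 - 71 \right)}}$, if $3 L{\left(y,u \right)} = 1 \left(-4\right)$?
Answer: $\frac{5}{297618} \approx 1.68 \cdot 10^{-5}$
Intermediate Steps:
$L{\left(y,u \right)} = - \frac{4}{3}$ ($L{\left(y,u \right)} = \frac{1 \left(-4\right)}{3} = \frac{1}{3} \left(-4\right) = - \frac{4}{3}$)
$T{\left(A \right)} = - \frac{\left(-87 + A\right) \left(- \frac{4}{3} + A\right)}{5}$ ($T{\left(A \right)} = - \frac{\left(A - 87\right) \left(- \frac{4}{3} + A\right)}{5} = - \frac{\left(-87 + A\right) \left(- \frac{4}{3} + A\right)}{5}$)
$\frac{1}{59176 + T{\left(125 - 71 \right)}} = \frac{1}{59176 - \left(\frac{116}{5} - \frac{53 \left(125 - 71\right)}{3} + \frac{\left(125 - 71\right)^{2}}{5}\right)} = \frac{1}{59176 - \left(- \frac{4654}{5} + \frac{2916}{5}\right)} = \frac{1}{59176 - - \frac{1738}{5}} = \frac{1}{59176 + \frac{1738}{5}} = \frac{1}{\frac{297618}{5}} = \frac{5}{297618}$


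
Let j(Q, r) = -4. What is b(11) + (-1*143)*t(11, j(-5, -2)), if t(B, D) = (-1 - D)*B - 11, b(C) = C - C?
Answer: -3146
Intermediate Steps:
b(C) = 0
t(B, D) = -11 + B*(-1 - D) (t(B, D) = B*(-1 - D) - 11 = -11 + B*(-1 - D))
b(11) + (-1*143)*t(11, j(-5, -2)) = 0 + (-1*143)*(-11 - 1*11 - 1*11*(-4)) = 0 - 143*(-11 - 11 + 44) = 0 - 143*22 = 0 - 3146 = -3146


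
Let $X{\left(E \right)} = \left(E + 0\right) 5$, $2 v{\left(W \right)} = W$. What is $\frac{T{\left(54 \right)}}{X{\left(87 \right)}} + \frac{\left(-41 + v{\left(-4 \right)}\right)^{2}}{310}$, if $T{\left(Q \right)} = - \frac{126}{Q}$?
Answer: $\frac{96431}{16182} \approx 5.9592$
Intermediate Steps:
$v{\left(W \right)} = \frac{W}{2}$
$X{\left(E \right)} = 5 E$ ($X{\left(E \right)} = E 5 = 5 E$)
$\frac{T{\left(54 \right)}}{X{\left(87 \right)}} + \frac{\left(-41 + v{\left(-4 \right)}\right)^{2}}{310} = \frac{\left(-126\right) \frac{1}{54}}{5 \cdot 87} + \frac{\left(-41 + \frac{1}{2} \left(-4\right)\right)^{2}}{310} = \frac{\left(-126\right) \frac{1}{54}}{435} + \left(-41 - 2\right)^{2} \cdot \frac{1}{310} = \left(- \frac{7}{3}\right) \frac{1}{435} + \left(-43\right)^{2} \cdot \frac{1}{310} = - \frac{7}{1305} + 1849 \cdot \frac{1}{310} = - \frac{7}{1305} + \frac{1849}{310} = \frac{96431}{16182}$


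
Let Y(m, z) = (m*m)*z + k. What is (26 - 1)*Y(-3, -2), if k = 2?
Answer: -400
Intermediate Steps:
Y(m, z) = 2 + z*m² (Y(m, z) = (m*m)*z + 2 = m²*z + 2 = z*m² + 2 = 2 + z*m²)
(26 - 1)*Y(-3, -2) = (26 - 1)*(2 - 2*(-3)²) = 25*(2 - 2*9) = 25*(2 - 18) = 25*(-16) = -400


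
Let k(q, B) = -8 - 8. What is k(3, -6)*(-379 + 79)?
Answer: 4800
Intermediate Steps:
k(q, B) = -16
k(3, -6)*(-379 + 79) = -16*(-379 + 79) = -16*(-300) = 4800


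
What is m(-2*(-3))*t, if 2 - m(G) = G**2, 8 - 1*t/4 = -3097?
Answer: -422280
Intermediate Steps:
t = 12420 (t = 32 - 4*(-3097) = 32 + 12388 = 12420)
m(G) = 2 - G**2
m(-2*(-3))*t = (2 - (-2*(-3))**2)*12420 = (2 - 1*6**2)*12420 = (2 - 1*36)*12420 = (2 - 36)*12420 = -34*12420 = -422280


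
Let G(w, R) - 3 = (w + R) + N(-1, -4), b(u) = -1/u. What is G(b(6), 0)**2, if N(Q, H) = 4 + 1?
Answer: 2209/36 ≈ 61.361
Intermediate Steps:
N(Q, H) = 5
G(w, R) = 8 + R + w (G(w, R) = 3 + ((w + R) + 5) = 3 + ((R + w) + 5) = 3 + (5 + R + w) = 8 + R + w)
G(b(6), 0)**2 = (8 + 0 - 1/6)**2 = (47/6)**2 = 2209/36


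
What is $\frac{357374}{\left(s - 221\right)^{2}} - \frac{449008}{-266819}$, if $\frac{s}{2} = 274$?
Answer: $\frac{20480878534}{4075812693} \approx 5.025$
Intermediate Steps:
$s = 548$ ($s = 2 \cdot 274 = 548$)
$\frac{357374}{\left(s - 221\right)^{2}} - \frac{449008}{-266819} = \frac{357374}{\left(548 - 221\right)^{2}} - \frac{449008}{-266819} = \frac{357374}{327^{2}} - - \frac{64144}{38117} = \frac{357374}{106929} + \frac{64144}{38117} = \frac{20480878534}{4075812693}$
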